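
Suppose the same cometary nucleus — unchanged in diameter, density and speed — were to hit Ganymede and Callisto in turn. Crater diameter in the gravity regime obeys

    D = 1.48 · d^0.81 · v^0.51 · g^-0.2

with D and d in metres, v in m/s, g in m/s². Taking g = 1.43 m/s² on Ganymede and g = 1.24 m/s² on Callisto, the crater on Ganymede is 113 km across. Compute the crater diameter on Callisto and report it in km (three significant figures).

All impactor-dependent factors cancel in the ratio, leaving D_Callisto/D_Ganymede = (g_Callisto/g_Ganymede)^-0.2.
(1.24/1.43)^-0.2 = 0.8671^-0.2 = 1.029
D_Callisto = 1.029 × 113 km = 116 km

D ≈ 116 km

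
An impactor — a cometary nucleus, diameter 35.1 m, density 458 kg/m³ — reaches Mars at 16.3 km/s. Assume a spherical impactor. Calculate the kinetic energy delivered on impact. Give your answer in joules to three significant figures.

E ≈ 1.38 × 10^15 J

v = 16300 m/s.
Mass m = (π/6) ρ d³ = (π/6) × 458 × (35.1)³ = 1.037 × 10^7 kg
E = ½ m v² = 0.5 × 1.037 × 10^7 × (16300)² = 1.378 × 10^15 J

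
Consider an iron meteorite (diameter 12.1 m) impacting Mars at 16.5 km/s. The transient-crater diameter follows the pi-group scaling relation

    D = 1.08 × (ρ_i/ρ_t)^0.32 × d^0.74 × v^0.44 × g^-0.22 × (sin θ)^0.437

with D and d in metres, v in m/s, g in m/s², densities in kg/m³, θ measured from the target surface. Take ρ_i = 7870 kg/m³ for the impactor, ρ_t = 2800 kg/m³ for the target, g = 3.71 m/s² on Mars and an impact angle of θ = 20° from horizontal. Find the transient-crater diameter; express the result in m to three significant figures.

D ≈ 320 m

In SI units: v = 16500 m/s.
(ρ_i/ρ_t)^0.32 = (7870/2800)^0.32 = 1.392
d^0.74 = 12.1^0.74 = 6.328
v^0.44 = 16500^0.44 = 71.73
g^-0.22 = 3.71^-0.22 = 0.7494
(sin 20°)^0.437 = 0.3420^0.437 = 0.6257
D = 1.08 × 1.392 × 6.328 × 71.73 × 0.7494 × 0.6257 = 320.0 m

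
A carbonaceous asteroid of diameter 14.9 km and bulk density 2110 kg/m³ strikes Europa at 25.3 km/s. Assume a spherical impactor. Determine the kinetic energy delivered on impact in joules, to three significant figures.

E ≈ 1.17 × 10^24 J

d = 14900 m; v = 25300 m/s.
Mass m = (π/6) ρ d³ = (π/6) × 2110 × (14900)³ = 3.655 × 10^15 kg
E = ½ m v² = 0.5 × 3.655 × 10^15 × (25300)² = 1.170 × 10^24 J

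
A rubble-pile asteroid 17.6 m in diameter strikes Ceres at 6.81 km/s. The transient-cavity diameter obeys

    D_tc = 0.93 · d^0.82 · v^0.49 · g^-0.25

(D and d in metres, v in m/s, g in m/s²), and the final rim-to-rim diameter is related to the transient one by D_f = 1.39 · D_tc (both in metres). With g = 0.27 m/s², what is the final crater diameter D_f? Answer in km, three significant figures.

v = 6810 m/s.
d^0.82 = 17.6^0.82 = 10.50
v^0.49 = 6810^0.49 = 75.55
g^-0.25 = 0.27^-0.25 = 1.387
D_tc = 0.93 × 10.50 × 75.55 × 1.387 = 1023 m
D_f = 1.39 × 1023 = 1422 m
     = 1.422 km

D_f ≈ 1.42 km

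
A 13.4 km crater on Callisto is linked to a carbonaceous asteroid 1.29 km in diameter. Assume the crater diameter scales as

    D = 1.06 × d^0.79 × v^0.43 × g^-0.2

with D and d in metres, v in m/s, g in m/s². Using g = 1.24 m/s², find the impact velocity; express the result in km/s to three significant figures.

v ≈ 7.37 km/s

Rearranging for v: v = [D / (1.06 · 1290^0.79 · 1.24^-0.2)]^(1/0.43).
D = 13400 m.
1290^0.79 = 286.7
1.24^-0.2 = 0.9579
Denominator = 1.06 × 286.7 × 0.9579 = 291.1
D / 291.1 = 13400 / 291.1 = 46.03
v = 46.03^(1/0.43) = 46.03^2.3256 = 7372 m/s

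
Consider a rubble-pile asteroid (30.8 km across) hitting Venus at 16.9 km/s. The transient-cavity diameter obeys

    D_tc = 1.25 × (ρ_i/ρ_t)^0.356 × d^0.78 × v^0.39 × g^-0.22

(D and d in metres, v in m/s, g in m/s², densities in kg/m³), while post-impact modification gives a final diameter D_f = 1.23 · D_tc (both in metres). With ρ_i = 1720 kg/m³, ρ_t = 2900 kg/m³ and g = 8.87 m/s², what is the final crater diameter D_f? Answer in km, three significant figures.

In SI: d = 30800 m, v = 16900 m/s.
(ρ_i/ρ_t)^0.356 = (1720/2900)^0.356 = 0.8303
d^0.78 = 30800^0.78 = 3170
v^0.39 = 16900^0.39 = 44.55
g^-0.22 = 8.87^-0.22 = 0.6187
D_tc = 1.25 × 0.8303 × 3170 × 44.55 × 0.6187 = 90680 m
D_f = 1.23 × 90680 = 1.115 × 10^5 m
     = 111.5 km

D_f ≈ 112 km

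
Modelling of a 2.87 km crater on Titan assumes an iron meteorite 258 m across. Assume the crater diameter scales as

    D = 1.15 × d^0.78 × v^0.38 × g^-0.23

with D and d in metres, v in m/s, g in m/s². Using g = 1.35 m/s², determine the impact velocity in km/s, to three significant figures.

Rearranging for v: v = [D / (1.15 · 258^0.78 · 1.35^-0.23)]^(1/0.38).
D = 2870 m.
258^0.78 = 76.04
1.35^-0.23 = 0.9333
Denominator = 1.15 × 76.04 × 0.9333 = 81.61
D / 81.61 = 2870 / 81.61 = 35.17
v = 35.17^(1/0.38) = 35.17^2.6316 = 11719 m/s

v ≈ 11.7 km/s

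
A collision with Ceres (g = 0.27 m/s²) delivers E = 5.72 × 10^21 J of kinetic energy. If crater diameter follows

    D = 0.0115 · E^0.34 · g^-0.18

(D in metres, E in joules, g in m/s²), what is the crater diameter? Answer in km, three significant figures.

E^0.34 = (5.72 × 10^21)^0.34 = 2.498 × 10^7
g^-0.18 = 0.27^-0.18 = 1.266
D = 0.0115 × 2.498 × 10^7 × 1.266 = 3.637 × 10^5 m
   = 363.7 km

D ≈ 364 km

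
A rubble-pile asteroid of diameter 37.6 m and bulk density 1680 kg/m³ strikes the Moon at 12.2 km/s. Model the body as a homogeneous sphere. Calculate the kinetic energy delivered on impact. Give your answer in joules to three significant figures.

E ≈ 3.48 × 10^15 J

v = 12200 m/s.
Mass m = (π/6) ρ d³ = (π/6) × 1680 × (37.6)³ = 4.676 × 10^7 kg
E = ½ m v² = 0.5 × 4.676 × 10^7 × (12200)² = 3.480 × 10^15 J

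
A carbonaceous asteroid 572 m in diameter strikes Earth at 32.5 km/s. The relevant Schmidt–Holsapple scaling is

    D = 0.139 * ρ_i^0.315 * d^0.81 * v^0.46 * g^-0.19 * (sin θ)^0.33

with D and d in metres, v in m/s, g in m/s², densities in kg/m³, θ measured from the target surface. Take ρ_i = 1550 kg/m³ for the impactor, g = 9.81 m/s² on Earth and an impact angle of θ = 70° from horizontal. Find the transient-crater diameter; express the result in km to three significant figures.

D ≈ 18.2 km

In SI units: v = 32500 m/s.
ρ_i^0.315 = 1550^0.315 = 10.11
d^0.81 = 572^0.81 = 171.2
v^0.46 = 32500^0.46 = 119.0
g^-0.19 = 9.81^-0.19 = 0.6480
(sin 70°)^0.33 = 0.9397^0.33 = 0.9797
D = 0.139 × 10.11 × 171.2 × 119.0 × 0.6480 × 0.9797 = 18175 m
   = 18.18 km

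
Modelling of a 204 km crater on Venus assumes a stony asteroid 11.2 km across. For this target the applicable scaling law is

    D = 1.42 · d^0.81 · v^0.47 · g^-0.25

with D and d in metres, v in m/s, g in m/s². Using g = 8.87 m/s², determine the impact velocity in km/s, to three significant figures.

v ≈ 31.5 km/s

Rearranging for v: v = [D / (1.42 · 11200^0.81 · 8.87^-0.25)]^(1/0.47).
D = 204000 m.
11200^0.81 = 1905
8.87^-0.25 = 0.5795
Denominator = 1.42 × 1905 × 0.5795 = 1568
D / 1568 = 204000 / 1568 = 130.1
v = 130.1^(1/0.47) = 130.1^2.1277 = 31517 m/s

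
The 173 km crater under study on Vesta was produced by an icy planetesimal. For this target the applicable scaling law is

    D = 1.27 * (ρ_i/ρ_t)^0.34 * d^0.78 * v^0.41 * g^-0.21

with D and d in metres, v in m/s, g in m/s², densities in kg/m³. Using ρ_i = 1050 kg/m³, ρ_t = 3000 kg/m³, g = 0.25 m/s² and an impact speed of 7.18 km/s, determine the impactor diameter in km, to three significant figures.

d ≈ 39.1 km

Rearranging for d: d = [D / (1.27 · (1050/3000)^0.34 · 7180^0.41 · 0.25^-0.21)]^(1/0.78).
D = 173000 m.
(1050/3000)^0.34 = 0.6998
7180^0.41 = 38.11
0.25^-0.21 = 1.338
Denominator = 1.27 × 0.6998 × 38.11 × 1.338 = 45.32
D / 45.32 = 173000 / 45.32 = 3817
d = 3817^(1/0.78) = 3817^1.2821 = 39095 m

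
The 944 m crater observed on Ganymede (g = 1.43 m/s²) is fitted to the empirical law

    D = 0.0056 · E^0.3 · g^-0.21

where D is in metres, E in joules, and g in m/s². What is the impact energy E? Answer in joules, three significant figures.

Rearranging: E = [D / (0.0056 · g^-0.21)]^(1/0.3).
g^-0.21 = 1.43^-0.21 = 0.9276
D / (0.0056 × 0.9276) = 944 / (5.195 × 10^-3) = 1.817 × 10^5
E = (1.817 × 10^5)^3.3333 = 3.396 × 10^17 J

E ≈ 3.40 × 10^17 J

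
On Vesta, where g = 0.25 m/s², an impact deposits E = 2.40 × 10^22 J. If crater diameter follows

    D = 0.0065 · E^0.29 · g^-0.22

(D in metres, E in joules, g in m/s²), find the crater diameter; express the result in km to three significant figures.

D ≈ 27.3 km

E^0.29 = (2.40 × 10^22)^0.29 = 3.092 × 10^6
g^-0.22 = 0.25^-0.22 = 1.357
D = 0.0065 × 3.092 × 10^6 × 1.357 = 27273 m
   = 27.27 km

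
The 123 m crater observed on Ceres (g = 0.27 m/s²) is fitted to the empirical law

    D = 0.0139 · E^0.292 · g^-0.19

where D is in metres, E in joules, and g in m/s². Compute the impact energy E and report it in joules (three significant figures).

E ≈ 1.40 × 10^13 J

Rearranging: E = [D / (0.0139 · g^-0.19)]^(1/0.292).
g^-0.19 = 0.27^-0.19 = 1.282
D / (0.0139 × 1.282) = 123 / (0.01782) = 6.902 × 10^3
E = (6.902 × 10^3)^3.4247 = 1.404 × 10^13 J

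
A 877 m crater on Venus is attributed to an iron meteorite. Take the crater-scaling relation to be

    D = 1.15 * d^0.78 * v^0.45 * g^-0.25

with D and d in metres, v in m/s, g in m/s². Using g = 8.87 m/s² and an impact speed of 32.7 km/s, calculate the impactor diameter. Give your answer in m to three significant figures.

d ≈ 24.8 m

Rearranging for d: d = [D / (1.15 · 32700^0.45 · 8.87^-0.25)]^(1/0.78).
32700^0.45 = 107.5
8.87^-0.25 = 0.5795
Denominator = 1.15 × 107.5 × 0.5795 = 71.64
D / 71.64 = 877 / 71.64 = 12.24
d = 12.24^(1/0.78) = 12.24^1.2821 = 24.81 m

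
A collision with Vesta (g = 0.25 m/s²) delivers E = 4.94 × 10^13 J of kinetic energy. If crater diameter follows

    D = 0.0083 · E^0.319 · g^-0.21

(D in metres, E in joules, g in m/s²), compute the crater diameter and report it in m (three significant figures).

D ≈ 259 m

E^0.319 = (4.94 × 10^13)^0.319 = 2.335 × 10^4
g^-0.21 = 0.25^-0.21 = 1.338
D = 0.0083 × 2.335 × 10^4 × 1.338 = 259.3 m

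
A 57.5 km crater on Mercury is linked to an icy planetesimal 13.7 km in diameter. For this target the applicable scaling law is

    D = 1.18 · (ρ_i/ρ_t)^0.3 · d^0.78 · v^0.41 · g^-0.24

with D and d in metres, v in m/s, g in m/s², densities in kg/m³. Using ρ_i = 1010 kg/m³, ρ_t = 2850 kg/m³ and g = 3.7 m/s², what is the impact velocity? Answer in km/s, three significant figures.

v ≈ 16.8 km/s

Rearranging for v: v = [D / (1.18 · (1010/2850)^0.3 · 13700^0.78 · 3.7^-0.24)]^(1/0.41).
D = 57500 m.
(1010/2850)^0.3 = 0.7326
13700^0.78 = 1685
3.7^-0.24 = 0.7305
Denominator = 1.18 × 0.7326 × 1685 × 0.7305 = 1064
D / 1064 = 57500 / 1064 = 54.04
v = 54.04^(1/0.41) = 54.04^2.439 = 16830 m/s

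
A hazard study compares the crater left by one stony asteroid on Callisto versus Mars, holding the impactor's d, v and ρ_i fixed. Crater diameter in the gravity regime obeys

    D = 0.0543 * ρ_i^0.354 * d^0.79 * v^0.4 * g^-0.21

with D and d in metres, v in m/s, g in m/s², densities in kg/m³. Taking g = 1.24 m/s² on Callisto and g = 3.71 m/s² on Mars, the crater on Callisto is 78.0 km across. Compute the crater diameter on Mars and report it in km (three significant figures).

All impactor-dependent factors cancel in the ratio, leaving D_Mars/D_Callisto = (g_Mars/g_Callisto)^-0.21.
(3.71/1.24)^-0.21 = 2.992^-0.21 = 0.7944
D_Mars = 0.7944 × 78.0 km = 62.0 km

D ≈ 62.0 km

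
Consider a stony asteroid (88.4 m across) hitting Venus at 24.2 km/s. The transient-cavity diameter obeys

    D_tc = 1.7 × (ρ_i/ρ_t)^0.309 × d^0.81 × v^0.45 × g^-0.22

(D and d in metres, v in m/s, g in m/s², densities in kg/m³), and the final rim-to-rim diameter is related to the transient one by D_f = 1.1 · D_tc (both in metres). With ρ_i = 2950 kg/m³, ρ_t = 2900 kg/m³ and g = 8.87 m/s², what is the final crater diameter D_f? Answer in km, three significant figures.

D_f ≈ 4.12 km

v = 24200 m/s.
(ρ_i/ρ_t)^0.309 = (2950/2900)^0.309 = 1.005
d^0.81 = 88.4^0.81 = 37.72
v^0.45 = 24200^0.45 = 93.91
g^-0.22 = 8.87^-0.22 = 0.6187
D_tc = 1.7 × 1.005 × 37.72 × 93.91 × 0.6187 = 3744 m
D_f = 1.1 × 3744 = 4118 m
     = 4.118 km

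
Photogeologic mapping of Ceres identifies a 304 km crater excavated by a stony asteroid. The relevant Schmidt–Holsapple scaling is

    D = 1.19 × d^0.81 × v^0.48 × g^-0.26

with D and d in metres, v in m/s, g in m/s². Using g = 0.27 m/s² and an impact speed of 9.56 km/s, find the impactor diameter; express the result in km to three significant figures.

Rearranging for d: d = [D / (1.19 · 9560^0.48 · 0.27^-0.26)]^(1/0.81).
D = 304000 m.
9560^0.48 = 81.40
0.27^-0.26 = 1.406
Denominator = 1.19 × 81.40 × 1.406 = 136.2
D / 136.2 = 304000 / 136.2 = 2232
d = 2232^(1/0.81) = 2232^1.2346 = 13624 m

d ≈ 13.6 km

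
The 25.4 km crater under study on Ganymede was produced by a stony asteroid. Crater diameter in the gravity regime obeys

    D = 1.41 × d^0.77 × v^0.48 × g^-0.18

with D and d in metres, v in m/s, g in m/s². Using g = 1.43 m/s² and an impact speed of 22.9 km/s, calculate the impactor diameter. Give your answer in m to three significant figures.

d ≈ 700 m

Rearranging for d: d = [D / (1.41 · 22900^0.48 · 1.43^-0.18)]^(1/0.77).
D = 25400 m.
22900^0.48 = 123.8
1.43^-0.18 = 0.9376
Denominator = 1.41 × 123.8 × 0.9376 = 163.7
D / 163.7 = 25400 / 163.7 = 155.2
d = 155.2^(1/0.77) = 155.2^1.2987 = 700.3 m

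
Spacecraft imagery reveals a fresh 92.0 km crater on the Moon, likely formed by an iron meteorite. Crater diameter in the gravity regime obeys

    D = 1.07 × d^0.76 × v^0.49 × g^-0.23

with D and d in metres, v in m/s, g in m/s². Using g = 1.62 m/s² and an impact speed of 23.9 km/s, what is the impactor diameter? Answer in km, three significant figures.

d ≈ 5.41 km

Rearranging for d: d = [D / (1.07 · 23900^0.49 · 1.62^-0.23)]^(1/0.76).
D = 92000 m.
23900^0.49 = 139.8
1.62^-0.23 = 0.8950
Denominator = 1.07 × 139.8 × 0.8950 = 133.9
D / 133.9 = 92000 / 133.9 = 687.1
d = 687.1^(1/0.76) = 687.1^1.3158 = 5407 m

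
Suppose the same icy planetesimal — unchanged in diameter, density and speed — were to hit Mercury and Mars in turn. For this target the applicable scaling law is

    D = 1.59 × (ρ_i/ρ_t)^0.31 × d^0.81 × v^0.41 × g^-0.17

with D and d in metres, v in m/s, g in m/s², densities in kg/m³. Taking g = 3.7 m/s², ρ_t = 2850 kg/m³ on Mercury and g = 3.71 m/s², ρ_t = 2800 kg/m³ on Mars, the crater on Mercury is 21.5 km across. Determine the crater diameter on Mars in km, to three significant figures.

D ≈ 21.6 km

The impactor-only factors (d, v, ρ_i) cancel in the ratio, leaving D_Mars/D_Mercury = (g_Mars/g_Mercury)^-0.17 · (ρ_t,Mercury/ρ_t,Mars)^0.31.
(3.71/3.7)^-0.17 = 1.003^-0.17 = 0.9995
(2850/2800)^0.31 = 1.018^0.31 = 1.006
Ratio = 0.9995 × 1.006 = 1.005
D_Mars = 1.005 × 21.5 km = 21.6 km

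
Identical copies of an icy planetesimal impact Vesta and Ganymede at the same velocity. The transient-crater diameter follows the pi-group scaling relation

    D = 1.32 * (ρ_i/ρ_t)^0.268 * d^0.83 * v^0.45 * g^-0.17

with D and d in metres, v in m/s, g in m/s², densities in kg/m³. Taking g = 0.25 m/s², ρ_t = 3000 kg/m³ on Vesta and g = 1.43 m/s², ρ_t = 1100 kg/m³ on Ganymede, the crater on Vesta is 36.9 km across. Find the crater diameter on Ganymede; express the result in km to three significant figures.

D ≈ 35.9 km

The impactor-only factors (d, v, ρ_i) cancel in the ratio, leaving D_Ganymede/D_Vesta = (g_Ganymede/g_Vesta)^-0.17 · (ρ_t,Vesta/ρ_t,Ganymede)^0.268.
(1.43/0.25)^-0.17 = 5.720^-0.17 = 0.7434
(3000/1100)^0.268 = 2.727^0.268 = 1.308
Ratio = 0.7434 × 1.308 = 0.9724
D_Ganymede = 0.9724 × 36.9 km = 35.9 km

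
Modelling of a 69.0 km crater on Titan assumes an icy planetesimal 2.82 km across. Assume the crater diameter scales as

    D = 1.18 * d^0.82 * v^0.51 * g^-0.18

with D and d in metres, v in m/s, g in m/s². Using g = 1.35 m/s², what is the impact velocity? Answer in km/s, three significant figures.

v ≈ 7.01 km/s

Rearranging for v: v = [D / (1.18 · 2820^0.82 · 1.35^-0.18)]^(1/0.51).
D = 69000 m.
2820^0.82 = 674.8
1.35^-0.18 = 0.9474
Denominator = 1.18 × 674.8 × 0.9474 = 754.4
D / 754.4 = 69000 / 754.4 = 91.46
v = 91.46^(1/0.51) = 91.46^1.9608 = 7008 m/s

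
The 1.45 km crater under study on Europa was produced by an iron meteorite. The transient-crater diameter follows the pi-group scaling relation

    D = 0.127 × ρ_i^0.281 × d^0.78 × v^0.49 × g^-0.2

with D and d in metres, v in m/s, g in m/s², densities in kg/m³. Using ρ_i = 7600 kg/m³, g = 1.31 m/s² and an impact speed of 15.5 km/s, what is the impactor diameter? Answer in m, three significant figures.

d ≈ 15.9 m

Rearranging for d: d = [D / (0.127 · 7600^0.281 · 15500^0.49 · 1.31^-0.2)]^(1/0.78).
D = 1450 m.
7600^0.281 = 12.32
15500^0.49 = 113.0
1.31^-0.2 = 0.9474
Denominator = 0.127 × 12.32 × 113.0 × 0.9474 = 167.5
D / 167.5 = 1450 / 167.5 = 8.657
d = 8.657^(1/0.78) = 8.657^1.2821 = 15.91 m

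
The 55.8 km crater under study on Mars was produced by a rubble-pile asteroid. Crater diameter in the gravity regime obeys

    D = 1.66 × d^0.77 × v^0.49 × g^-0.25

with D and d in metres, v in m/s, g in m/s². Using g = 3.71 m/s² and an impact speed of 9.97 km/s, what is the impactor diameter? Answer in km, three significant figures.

Rearranging for d: d = [D / (1.66 · 9970^0.49 · 3.71^-0.25)]^(1/0.77).
D = 55800 m.
9970^0.49 = 91.07
3.71^-0.25 = 0.7205
Denominator = 1.66 × 91.07 × 0.7205 = 108.9
D / 108.9 = 55800 / 108.9 = 512.4
d = 512.4^(1/0.77) = 512.4^1.2987 = 3303 m

d ≈ 3.30 km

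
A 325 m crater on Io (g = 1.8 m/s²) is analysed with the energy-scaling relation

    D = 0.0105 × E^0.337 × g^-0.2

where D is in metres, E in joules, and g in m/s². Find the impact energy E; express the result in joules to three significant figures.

Rearranging: E = [D / (0.0105 · g^-0.2)]^(1/0.337).
g^-0.2 = 1.8^-0.2 = 0.8891
D / (0.0105 × 0.8891) = 325 / (9.336 × 10^-3) = 3.481 × 10^4
E = (3.481 × 10^4)^2.9674 = 3.000 × 10^13 J

E ≈ 3.00 × 10^13 J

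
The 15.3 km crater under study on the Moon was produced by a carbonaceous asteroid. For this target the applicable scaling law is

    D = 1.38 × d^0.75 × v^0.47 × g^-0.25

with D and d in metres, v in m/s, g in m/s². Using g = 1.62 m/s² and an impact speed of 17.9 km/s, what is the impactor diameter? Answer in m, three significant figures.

d ≈ 628 m

Rearranging for d: d = [D / (1.38 · 17900^0.47 · 1.62^-0.25)]^(1/0.75).
D = 15300 m.
17900^0.47 = 99.73
1.62^-0.25 = 0.8864
Denominator = 1.38 × 99.73 × 0.8864 = 122.0
D / 122.0 = 15300 / 122.0 = 125.4
d = 125.4^(1/0.75) = 125.4^1.3333 = 627.6 m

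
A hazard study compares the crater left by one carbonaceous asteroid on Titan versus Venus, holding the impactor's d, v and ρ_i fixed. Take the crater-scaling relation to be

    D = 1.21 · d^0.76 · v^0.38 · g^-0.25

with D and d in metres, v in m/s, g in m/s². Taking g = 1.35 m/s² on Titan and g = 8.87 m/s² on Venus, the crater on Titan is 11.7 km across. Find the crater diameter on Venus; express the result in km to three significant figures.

D ≈ 7.31 km

All impactor-dependent factors cancel in the ratio, leaving D_Venus/D_Titan = (g_Venus/g_Titan)^-0.25.
(8.87/1.35)^-0.25 = 6.570^-0.25 = 0.6246
D_Venus = 0.6246 × 11.7 km = 7.31 km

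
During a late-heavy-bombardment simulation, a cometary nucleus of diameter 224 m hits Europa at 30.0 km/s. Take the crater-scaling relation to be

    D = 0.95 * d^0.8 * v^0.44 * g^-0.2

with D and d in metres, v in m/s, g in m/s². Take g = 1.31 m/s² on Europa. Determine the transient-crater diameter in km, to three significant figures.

In SI units: v = 30000 m/s.
d^0.8 = 224^0.8 = 75.89
v^0.44 = 30000^0.44 = 93.31
g^-0.2 = 1.31^-0.2 = 0.9474
D = 0.95 × 75.89 × 93.31 × 0.9474 = 6373 m
   = 6.373 km

D ≈ 6.37 km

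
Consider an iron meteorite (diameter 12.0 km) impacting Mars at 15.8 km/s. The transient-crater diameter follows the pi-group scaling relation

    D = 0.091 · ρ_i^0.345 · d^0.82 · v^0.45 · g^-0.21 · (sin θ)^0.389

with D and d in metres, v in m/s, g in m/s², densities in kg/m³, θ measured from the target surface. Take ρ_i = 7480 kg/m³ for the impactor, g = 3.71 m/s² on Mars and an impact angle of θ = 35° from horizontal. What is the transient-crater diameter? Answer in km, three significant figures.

D ≈ 207 km

In SI units: d = 12000 m, v = 15800 m/s.
ρ_i^0.345 = 7480^0.345 = 21.70
d^0.82 = 12000^0.82 = 2213
v^0.45 = 15800^0.45 = 77.52
g^-0.21 = 3.71^-0.21 = 0.7593
(sin 35°)^0.389 = 0.5736^0.389 = 0.8056
D = 0.091 × 21.70 × 2213 × 77.52 × 0.7593 × 0.8056 = 2.072 × 10^5 m
   = 207.2 km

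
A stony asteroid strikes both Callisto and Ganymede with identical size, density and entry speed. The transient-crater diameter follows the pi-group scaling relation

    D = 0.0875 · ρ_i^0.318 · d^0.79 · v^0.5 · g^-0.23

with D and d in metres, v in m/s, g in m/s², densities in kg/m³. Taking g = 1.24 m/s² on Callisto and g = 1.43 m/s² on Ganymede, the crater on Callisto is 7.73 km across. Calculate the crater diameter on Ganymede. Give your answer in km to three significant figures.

All impactor-dependent factors cancel in the ratio, leaving D_Ganymede/D_Callisto = (g_Ganymede/g_Callisto)^-0.23.
(1.43/1.24)^-0.23 = 1.153^-0.23 = 0.9678
D_Ganymede = 0.9678 × 7.73 km = 7.48 km

D ≈ 7.48 km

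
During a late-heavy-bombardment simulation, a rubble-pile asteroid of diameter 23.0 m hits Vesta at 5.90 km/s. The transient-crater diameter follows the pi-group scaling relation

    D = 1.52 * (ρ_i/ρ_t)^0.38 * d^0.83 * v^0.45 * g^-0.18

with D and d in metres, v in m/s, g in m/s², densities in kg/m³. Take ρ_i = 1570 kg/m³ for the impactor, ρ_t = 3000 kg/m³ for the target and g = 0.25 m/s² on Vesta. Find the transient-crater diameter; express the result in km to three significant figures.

D ≈ 1.02 km

In SI units: v = 5900 m/s.
(ρ_i/ρ_t)^0.38 = (1570/3000)^0.38 = 0.7819
d^0.83 = 23^0.83 = 13.50
v^0.45 = 5900^0.45 = 49.76
g^-0.18 = 0.25^-0.18 = 1.283
D = 1.52 × 0.7819 × 13.50 × 49.76 × 1.283 = 1024 m
   = 1.024 km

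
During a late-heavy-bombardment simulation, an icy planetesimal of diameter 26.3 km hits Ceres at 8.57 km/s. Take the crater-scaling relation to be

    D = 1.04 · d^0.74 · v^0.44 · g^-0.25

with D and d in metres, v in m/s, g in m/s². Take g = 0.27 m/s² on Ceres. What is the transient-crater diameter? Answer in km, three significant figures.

In SI units: d = 26300 m, v = 8570 m/s.
d^0.74 = 26300^0.74 = 1865
v^0.44 = 8570^0.44 = 53.77
g^-0.25 = 0.27^-0.25 = 1.387
D = 1.04 × 1865 × 53.77 × 1.387 = 1.447 × 10^5 m
   = 144.7 km

D ≈ 145 km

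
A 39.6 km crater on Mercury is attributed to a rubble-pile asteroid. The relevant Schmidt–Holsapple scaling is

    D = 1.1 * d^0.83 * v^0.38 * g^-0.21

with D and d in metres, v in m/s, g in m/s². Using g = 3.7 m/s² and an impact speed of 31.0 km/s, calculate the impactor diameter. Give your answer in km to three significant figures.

d ≈ 3.78 km

Rearranging for d: d = [D / (1.1 · 31000^0.38 · 3.7^-0.21)]^(1/0.83).
D = 39600 m.
31000^0.38 = 50.90
3.7^-0.21 = 0.7598
Denominator = 1.1 × 50.90 × 0.7598 = 42.54
D / 42.54 = 39600 / 42.54 = 930.9
d = 930.9^(1/0.83) = 930.9^1.2048 = 3775 m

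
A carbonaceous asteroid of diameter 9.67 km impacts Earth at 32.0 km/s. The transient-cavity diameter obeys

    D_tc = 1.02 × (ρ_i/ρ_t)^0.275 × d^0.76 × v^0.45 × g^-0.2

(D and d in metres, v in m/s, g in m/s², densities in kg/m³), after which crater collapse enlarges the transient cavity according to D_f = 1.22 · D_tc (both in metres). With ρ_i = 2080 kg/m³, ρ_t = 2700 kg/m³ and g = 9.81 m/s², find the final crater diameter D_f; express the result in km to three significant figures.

D_f ≈ 83.5 km

In SI: d = 9670 m, v = 32000 m/s.
(ρ_i/ρ_t)^0.275 = (2080/2700)^0.275 = 0.9308
d^0.76 = 9670^0.76 = 1069
v^0.45 = 32000^0.45 = 106.5
g^-0.2 = 9.81^-0.2 = 0.6334
D_tc = 1.02 × 0.9308 × 1069 × 106.5 × 0.6334 = 68460 m
D_f = 1.22 × 68460 = 83521 m
     = 83.52 km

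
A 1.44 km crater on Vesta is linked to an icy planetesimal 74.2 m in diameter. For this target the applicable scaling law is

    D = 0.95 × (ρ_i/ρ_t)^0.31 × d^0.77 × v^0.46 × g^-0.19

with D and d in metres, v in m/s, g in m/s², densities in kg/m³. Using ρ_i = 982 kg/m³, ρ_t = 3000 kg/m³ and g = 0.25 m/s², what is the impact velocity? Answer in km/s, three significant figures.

v ≈ 7.27 km/s

Rearranging for v: v = [D / (0.95 · (982/3000)^0.31 · 74.2^0.77 · 0.25^-0.19)]^(1/0.46).
D = 1440 m.
(982/3000)^0.31 = 0.7074
74.2^0.77 = 27.56
0.25^-0.19 = 1.301
Denominator = 0.95 × 0.7074 × 27.56 × 1.301 = 24.10
D / 24.10 = 1440 / 24.10 = 59.75
v = 59.75^(1/0.46) = 59.75^2.1739 = 7271 m/s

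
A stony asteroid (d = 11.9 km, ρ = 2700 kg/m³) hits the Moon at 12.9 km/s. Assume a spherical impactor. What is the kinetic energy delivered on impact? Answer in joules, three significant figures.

E ≈ 1.98 × 10^23 J

d = 11900 m; v = 12900 m/s.
Mass m = (π/6) ρ d³ = (π/6) × 2700 × (11900)³ = 2.382 × 10^15 kg
E = ½ m v² = 0.5 × 2.382 × 10^15 × (12900)² = 1.982 × 10^23 J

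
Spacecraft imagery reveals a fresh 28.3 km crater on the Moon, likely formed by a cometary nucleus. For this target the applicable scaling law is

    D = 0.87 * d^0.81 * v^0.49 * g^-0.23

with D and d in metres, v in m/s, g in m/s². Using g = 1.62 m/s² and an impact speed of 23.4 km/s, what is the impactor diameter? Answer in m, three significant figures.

d ≈ 971 m

Rearranging for d: d = [D / (0.87 · 23400^0.49 · 1.62^-0.23)]^(1/0.81).
D = 28300 m.
23400^0.49 = 138.3
1.62^-0.23 = 0.8950
Denominator = 0.87 × 138.3 × 0.8950 = 107.7
D / 107.7 = 28300 / 107.7 = 262.8
d = 262.8^(1/0.81) = 262.8^1.2346 = 971.1 m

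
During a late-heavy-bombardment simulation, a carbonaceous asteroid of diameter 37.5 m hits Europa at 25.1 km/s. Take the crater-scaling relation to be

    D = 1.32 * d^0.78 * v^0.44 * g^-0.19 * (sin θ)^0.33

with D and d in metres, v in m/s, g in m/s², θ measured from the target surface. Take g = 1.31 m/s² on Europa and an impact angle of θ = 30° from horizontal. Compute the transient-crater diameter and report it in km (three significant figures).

D ≈ 1.45 km

In SI units: v = 25100 m/s.
d^0.78 = 37.5^0.78 = 16.89
v^0.44 = 25100^0.44 = 86.27
g^-0.19 = 1.31^-0.19 = 0.9500
(sin 30°)^0.33 = 0.5000^0.33 = 0.7955
D = 1.32 × 16.89 × 86.27 × 0.9500 × 0.7955 = 1454 m
   = 1.454 km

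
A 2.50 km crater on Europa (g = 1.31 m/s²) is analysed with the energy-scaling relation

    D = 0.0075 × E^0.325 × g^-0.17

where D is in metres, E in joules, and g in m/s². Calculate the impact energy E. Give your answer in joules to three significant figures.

Rearranging: E = [D / (0.0075 · g^-0.17)]^(1/0.325).
D = 2500 m.
g^-0.17 = 1.31^-0.17 = 0.9551
D / (0.0075 × 0.9551) = 2500 / (7.163 × 10^-3) = 3.490 × 10^5
E = (3.490 × 10^5)^3.0769 = 1.134 × 10^17 J

E ≈ 1.13 × 10^17 J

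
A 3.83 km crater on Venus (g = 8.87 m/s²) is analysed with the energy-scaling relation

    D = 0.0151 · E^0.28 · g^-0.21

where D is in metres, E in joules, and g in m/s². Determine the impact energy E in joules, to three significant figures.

E ≈ 1.03 × 10^20 J

Rearranging: E = [D / (0.0151 · g^-0.21)]^(1/0.28).
D = 3830 m.
g^-0.21 = 8.87^-0.21 = 0.6323
D / (0.0151 × 0.6323) = 3830 / (9.548 × 10^-3) = 4.011 × 10^5
E = (4.011 × 10^5)^3.5714 = 1.027 × 10^20 J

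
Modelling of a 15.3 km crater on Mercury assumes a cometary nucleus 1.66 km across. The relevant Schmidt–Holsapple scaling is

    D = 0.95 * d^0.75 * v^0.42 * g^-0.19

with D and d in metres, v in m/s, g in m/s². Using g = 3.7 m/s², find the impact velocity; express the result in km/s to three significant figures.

v ≈ 33.4 km/s

Rearranging for v: v = [D / (0.95 · 1660^0.75 · 3.7^-0.19)]^(1/0.42).
D = 15300 m.
1660^0.75 = 260.1
3.7^-0.19 = 0.7799
Denominator = 0.95 × 260.1 × 0.7799 = 192.7
D / 192.7 = 15300 / 192.7 = 79.40
v = 79.40^(1/0.42) = 79.40^2.381 = 33379 m/s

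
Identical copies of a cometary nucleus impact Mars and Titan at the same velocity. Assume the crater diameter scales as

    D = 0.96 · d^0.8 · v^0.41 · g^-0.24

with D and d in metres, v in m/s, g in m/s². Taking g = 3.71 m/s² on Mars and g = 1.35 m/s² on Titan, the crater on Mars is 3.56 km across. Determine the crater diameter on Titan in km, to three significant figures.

All impactor-dependent factors cancel in the ratio, leaving D_Titan/D_Mars = (g_Titan/g_Mars)^-0.24.
(1.35/3.71)^-0.24 = 0.3639^-0.24 = 1.275
D_Titan = 1.275 × 3.56 km = 4.54 km

D ≈ 4.54 km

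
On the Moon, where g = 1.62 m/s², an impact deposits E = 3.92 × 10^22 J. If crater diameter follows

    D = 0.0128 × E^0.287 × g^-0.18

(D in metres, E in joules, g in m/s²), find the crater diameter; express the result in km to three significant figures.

D ≈ 35.8 km

E^0.287 = (3.92 × 10^22)^0.287 = 3.050 × 10^6
g^-0.18 = 1.62^-0.18 = 0.9168
D = 0.0128 × 3.050 × 10^6 × 0.9168 = 35792 m
   = 35.79 km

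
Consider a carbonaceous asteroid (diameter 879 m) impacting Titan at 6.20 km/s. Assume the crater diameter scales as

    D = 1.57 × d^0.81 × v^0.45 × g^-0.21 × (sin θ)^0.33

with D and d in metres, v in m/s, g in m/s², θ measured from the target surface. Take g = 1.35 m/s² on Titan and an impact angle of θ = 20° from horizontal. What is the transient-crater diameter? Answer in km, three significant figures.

D ≈ 12.8 km

In SI units: v = 6200 m/s.
d^0.81 = 879^0.81 = 242.5
v^0.45 = 6200^0.45 = 50.88
g^-0.21 = 1.35^-0.21 = 0.9389
(sin 20°)^0.33 = 0.3420^0.33 = 0.7018
D = 1.57 × 242.5 × 50.88 × 0.9389 × 0.7018 = 12764 m
   = 12.76 km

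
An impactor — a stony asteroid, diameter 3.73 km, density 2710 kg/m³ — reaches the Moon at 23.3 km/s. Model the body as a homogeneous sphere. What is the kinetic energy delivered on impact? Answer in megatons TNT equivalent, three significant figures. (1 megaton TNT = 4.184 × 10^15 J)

E ≈ 4.78 × 10^6 Mt TNT

d = 3730 m; v = 23300 m/s.
Mass m = (π/6) ρ d³ = (π/6) × 2710 × (3730)³ = 7.364 × 10^13 kg
E = ½ m v² = 0.5 × 7.364 × 10^13 × (23300)² = 1.999 × 10^22 J
   = 1.999 × 10^22 / 4.184×10^15 = 4.778 × 10^6 Mt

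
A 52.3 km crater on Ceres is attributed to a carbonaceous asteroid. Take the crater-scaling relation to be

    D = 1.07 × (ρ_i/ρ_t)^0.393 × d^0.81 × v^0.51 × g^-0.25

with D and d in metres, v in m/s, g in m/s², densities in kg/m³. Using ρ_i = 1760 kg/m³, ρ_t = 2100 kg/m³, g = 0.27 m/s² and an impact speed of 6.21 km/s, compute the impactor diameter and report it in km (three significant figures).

d ≈ 1.83 km

Rearranging for d: d = [D / (1.07 · (1760/2100)^0.393 · 6210^0.51 · 0.27^-0.25)]^(1/0.81).
D = 52300 m.
(1760/2100)^0.393 = 0.9329
6210^0.51 = 86.00
0.27^-0.25 = 1.387
Denominator = 1.07 × 0.9329 × 86.00 × 1.387 = 119.1
D / 119.1 = 52300 / 119.1 = 439.1
d = 439.1^(1/0.81) = 439.1^1.2346 = 1830 m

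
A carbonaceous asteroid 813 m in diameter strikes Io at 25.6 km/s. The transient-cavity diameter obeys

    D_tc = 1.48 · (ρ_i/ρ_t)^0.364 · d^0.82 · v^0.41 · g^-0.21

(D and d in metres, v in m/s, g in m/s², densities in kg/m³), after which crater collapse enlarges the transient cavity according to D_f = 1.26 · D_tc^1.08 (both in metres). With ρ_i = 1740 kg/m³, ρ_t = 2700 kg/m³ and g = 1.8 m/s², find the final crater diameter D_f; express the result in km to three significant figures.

D_f ≈ 47.9 km

v = 25600 m/s.
(ρ_i/ρ_t)^0.364 = (1740/2700)^0.364 = 0.8522
d^0.82 = 813^0.82 = 243.4
v^0.41 = 25600^0.41 = 64.18
g^-0.21 = 1.8^-0.21 = 0.8839
D_tc = 1.48 × 0.8522 × 243.4 × 64.18 × 0.8839 = 17420 m
D_f = 1.26 × (17420)^1.08 = 47940 m
     = 47.94 km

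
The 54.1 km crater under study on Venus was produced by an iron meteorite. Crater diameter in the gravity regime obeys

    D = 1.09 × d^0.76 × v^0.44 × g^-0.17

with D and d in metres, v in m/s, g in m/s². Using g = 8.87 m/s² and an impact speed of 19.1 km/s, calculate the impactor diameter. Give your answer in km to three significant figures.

Rearranging for d: d = [D / (1.09 · 19100^0.44 · 8.87^-0.17)]^(1/0.76).
D = 54100 m.
19100^0.44 = 76.50
8.87^-0.17 = 0.6900
Denominator = 1.09 × 76.50 × 0.6900 = 57.54
D / 57.54 = 54100 / 57.54 = 940.2
d = 940.2^(1/0.76) = 940.2^1.3158 = 8169 m

d ≈ 8.17 km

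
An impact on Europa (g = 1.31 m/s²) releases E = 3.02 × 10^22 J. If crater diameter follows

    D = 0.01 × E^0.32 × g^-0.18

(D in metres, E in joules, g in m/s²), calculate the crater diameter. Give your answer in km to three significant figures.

E^0.32 = (3.02 × 10^22)^0.32 = 1.562 × 10^7
g^-0.18 = 1.31^-0.18 = 0.9526
D = 0.01 × 1.562 × 10^7 × 0.9526 = 1.488 × 10^5 m
   = 148.8 km

D ≈ 149 km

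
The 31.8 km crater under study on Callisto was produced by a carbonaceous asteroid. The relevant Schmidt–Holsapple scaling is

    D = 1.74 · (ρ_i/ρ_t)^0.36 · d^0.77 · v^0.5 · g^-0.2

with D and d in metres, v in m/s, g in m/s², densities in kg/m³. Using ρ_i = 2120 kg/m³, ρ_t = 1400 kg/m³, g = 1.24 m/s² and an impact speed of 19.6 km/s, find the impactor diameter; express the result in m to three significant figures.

Rearranging for d: d = [D / (1.74 · (2120/1400)^0.36 · 19600^0.5 · 1.24^-0.2)]^(1/0.77).
D = 31800 m.
(2120/1400)^0.36 = 1.161
19600^0.5 = 140.0
1.24^-0.2 = 0.9579
Denominator = 1.74 × 1.161 × 140.0 × 0.9579 = 270.9
D / 270.9 = 31800 / 270.9 = 117.4
d = 117.4^(1/0.77) = 117.4^1.2987 = 487.4 m

d ≈ 487 m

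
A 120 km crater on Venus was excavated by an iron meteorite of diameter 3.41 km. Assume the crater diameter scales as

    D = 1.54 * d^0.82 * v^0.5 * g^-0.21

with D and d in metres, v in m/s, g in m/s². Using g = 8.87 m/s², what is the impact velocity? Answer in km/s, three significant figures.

Rearranging for v: v = [D / (1.54 · 3410^0.82 · 8.87^-0.21)]^(1/0.5).
D = 120000 m.
3410^0.82 = 788.6
8.87^-0.21 = 0.6323
Denominator = 1.54 × 788.6 × 0.6323 = 767.9
D / 767.9 = 120000 / 767.9 = 156.3
v = 156.3^(1/0.5) = 156.3^2 = 24430 m/s

v ≈ 24.4 km/s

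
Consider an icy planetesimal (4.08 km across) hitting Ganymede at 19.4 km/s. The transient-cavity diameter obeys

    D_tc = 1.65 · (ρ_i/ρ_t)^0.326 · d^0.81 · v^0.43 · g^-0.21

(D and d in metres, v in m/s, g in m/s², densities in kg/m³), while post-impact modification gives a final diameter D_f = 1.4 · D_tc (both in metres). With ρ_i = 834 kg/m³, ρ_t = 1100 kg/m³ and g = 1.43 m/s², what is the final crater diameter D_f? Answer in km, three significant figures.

In SI: d = 4080 m, v = 19400 m/s.
(ρ_i/ρ_t)^0.326 = (834/1100)^0.326 = 0.9137
d^0.81 = 4080^0.81 = 840.7
v^0.43 = 19400^0.43 = 69.78
g^-0.21 = 1.43^-0.21 = 0.9276
D_tc = 1.65 × 0.9137 × 840.7 × 69.78 × 0.9276 = 82040 m
D_f = 1.4 × 82040 = 1.149 × 10^5 m
     = 114.9 km

D_f ≈ 115 km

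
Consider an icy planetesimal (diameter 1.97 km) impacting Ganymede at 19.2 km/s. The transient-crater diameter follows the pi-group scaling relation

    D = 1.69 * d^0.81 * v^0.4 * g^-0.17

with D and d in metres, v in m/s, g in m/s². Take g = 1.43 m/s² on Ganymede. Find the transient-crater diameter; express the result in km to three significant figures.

In SI units: d = 1970 m, v = 19200 m/s.
d^0.81 = 1970^0.81 = 466.1
v^0.4 = 19200^0.4 = 51.68
g^-0.17 = 1.43^-0.17 = 0.9410
D = 1.69 × 466.1 × 51.68 × 0.9410 = 38307 m
   = 38.31 km

D ≈ 38.3 km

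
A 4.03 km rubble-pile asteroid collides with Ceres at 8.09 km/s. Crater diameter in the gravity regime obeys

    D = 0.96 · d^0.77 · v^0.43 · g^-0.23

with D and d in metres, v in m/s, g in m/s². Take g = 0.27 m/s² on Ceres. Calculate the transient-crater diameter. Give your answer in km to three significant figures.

In SI units: d = 4030 m, v = 8090 m/s.
d^0.77 = 4030^0.77 = 597.2
v^0.43 = 8090^0.43 = 47.91
g^-0.23 = 0.27^-0.23 = 1.351
D = 0.96 × 597.2 × 47.91 × 1.351 = 37108 m
   = 37.11 km

D ≈ 37.1 km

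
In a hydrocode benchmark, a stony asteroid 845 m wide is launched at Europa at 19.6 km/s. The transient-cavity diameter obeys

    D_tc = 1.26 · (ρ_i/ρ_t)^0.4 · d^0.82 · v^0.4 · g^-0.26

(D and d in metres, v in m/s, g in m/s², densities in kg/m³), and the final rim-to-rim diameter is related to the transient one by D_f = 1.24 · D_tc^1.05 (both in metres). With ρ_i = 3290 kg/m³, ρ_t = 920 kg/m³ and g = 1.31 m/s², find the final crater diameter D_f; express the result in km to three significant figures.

D_f ≈ 52.7 km

v = 19600 m/s.
(ρ_i/ρ_t)^0.4 = (3290/920)^0.4 = 1.665
d^0.82 = 845^0.82 = 251.2
v^0.4 = 19600^0.4 = 52.11
g^-0.26 = 1.31^-0.26 = 0.9322
D_tc = 1.26 × 1.665 × 251.2 × 52.11 × 0.9322 = 25600 m
D_f = 1.24 × (25600)^1.05 = 52732 m
     = 52.73 km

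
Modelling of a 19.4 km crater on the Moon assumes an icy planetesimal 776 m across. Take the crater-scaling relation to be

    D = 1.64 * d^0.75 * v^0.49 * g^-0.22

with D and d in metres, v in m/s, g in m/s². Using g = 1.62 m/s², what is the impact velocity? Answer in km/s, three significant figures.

v ≈ 9.62 km/s

Rearranging for v: v = [D / (1.64 · 776^0.75 · 1.62^-0.22)]^(1/0.49).
D = 19400 m.
776^0.75 = 147.0
1.62^-0.22 = 0.8993
Denominator = 1.64 × 147.0 × 0.8993 = 216.8
D / 216.8 = 19400 / 216.8 = 89.48
v = 89.48^(1/0.49) = 89.48^2.0408 = 9618 m/s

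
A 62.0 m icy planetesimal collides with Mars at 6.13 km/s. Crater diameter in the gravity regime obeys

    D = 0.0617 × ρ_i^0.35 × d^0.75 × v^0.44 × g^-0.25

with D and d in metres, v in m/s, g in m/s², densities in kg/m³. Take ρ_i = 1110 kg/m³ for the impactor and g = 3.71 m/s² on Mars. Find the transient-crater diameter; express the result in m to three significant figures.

D ≈ 530 m

In SI units: v = 6130 m/s.
ρ_i^0.35 = 1110^0.35 = 11.64
d^0.75 = 62^0.75 = 22.09
v^0.44 = 6130^0.44 = 46.40
g^-0.25 = 3.71^-0.25 = 0.7205
D = 0.0617 × 11.64 × 22.09 × 46.40 × 0.7205 = 530.4 m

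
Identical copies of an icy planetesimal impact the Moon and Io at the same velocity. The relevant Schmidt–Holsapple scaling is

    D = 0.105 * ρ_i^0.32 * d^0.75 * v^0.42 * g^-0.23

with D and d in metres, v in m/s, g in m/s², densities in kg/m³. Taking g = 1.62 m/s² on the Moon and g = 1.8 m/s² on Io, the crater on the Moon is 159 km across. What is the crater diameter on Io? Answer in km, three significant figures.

All impactor-dependent factors cancel in the ratio, leaving D_Io/D_Moon = (g_Io/g_Moon)^-0.23.
(1.8/1.62)^-0.23 = 1.111^-0.23 = 0.9761
D_Io = 0.9761 × 159 km = 155 km

D ≈ 155 km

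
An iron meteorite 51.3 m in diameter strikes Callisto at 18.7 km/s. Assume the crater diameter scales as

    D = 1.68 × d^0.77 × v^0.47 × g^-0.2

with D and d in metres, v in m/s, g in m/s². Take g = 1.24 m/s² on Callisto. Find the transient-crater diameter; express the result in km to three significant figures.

In SI units: v = 18700 m/s.
d^0.77 = 51.3^0.77 = 20.74
v^0.47 = 18700^0.47 = 101.8
g^-0.2 = 1.24^-0.2 = 0.9579
D = 1.68 × 20.74 × 101.8 × 0.9579 = 3398 m
   = 3.398 km

D ≈ 3.40 km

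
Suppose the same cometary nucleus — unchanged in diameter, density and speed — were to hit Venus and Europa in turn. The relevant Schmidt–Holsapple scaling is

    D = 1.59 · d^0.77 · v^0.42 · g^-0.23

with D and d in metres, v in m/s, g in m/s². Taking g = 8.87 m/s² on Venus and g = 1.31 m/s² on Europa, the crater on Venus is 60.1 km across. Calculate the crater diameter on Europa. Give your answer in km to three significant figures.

D ≈ 93.3 km

All impactor-dependent factors cancel in the ratio, leaving D_Europa/D_Venus = (g_Europa/g_Venus)^-0.23.
(1.31/8.87)^-0.23 = 0.1477^-0.23 = 1.553
D_Europa = 1.553 × 60.1 km = 93.3 km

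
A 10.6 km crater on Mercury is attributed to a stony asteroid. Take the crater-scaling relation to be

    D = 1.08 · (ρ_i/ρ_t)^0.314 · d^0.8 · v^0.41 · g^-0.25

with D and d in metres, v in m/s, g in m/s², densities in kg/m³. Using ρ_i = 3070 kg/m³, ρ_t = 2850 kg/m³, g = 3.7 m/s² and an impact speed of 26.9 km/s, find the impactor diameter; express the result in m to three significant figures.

d ≈ 766 m

Rearranging for d: d = [D / (1.08 · (3070/2850)^0.314 · 26900^0.41 · 3.7^-0.25)]^(1/0.8).
D = 10600 m.
(3070/2850)^0.314 = 1.024
26900^0.41 = 65.49
3.7^-0.25 = 0.7210
Denominator = 1.08 × 1.024 × 65.49 × 0.7210 = 52.22
D / 52.22 = 10600 / 52.22 = 203.0
d = 203.0^(1/0.8) = 203.0^1.25 = 766.2 m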